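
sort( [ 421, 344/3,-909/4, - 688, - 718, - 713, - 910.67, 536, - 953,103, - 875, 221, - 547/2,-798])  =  [ - 953, - 910.67,- 875,-798,  -  718,-713, - 688, - 547/2,  -  909/4,103, 344/3,221 , 421 , 536 ] 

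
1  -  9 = - 8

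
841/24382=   841/24382 = 0.03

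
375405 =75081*5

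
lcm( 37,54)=1998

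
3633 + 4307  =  7940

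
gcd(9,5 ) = 1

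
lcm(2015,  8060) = 8060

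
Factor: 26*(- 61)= - 2^1*13^1*61^1 = - 1586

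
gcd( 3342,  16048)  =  2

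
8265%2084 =2013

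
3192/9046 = 1596/4523 = 0.35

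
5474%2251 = 972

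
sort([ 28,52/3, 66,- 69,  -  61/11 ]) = [ - 69 , - 61/11,52/3, 28,66] 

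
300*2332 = 699600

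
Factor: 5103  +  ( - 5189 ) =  - 2^1 * 43^1 = - 86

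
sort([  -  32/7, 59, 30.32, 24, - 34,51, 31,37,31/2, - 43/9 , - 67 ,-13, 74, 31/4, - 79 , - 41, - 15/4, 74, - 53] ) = [ - 79, - 67,  -  53, - 41,-34,-13, - 43/9, - 32/7 , - 15/4 , 31/4, 31/2, 24, 30.32, 31,37, 51, 59, 74,  74]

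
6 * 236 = 1416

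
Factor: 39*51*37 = 3^2*13^1*17^1 * 37^1 = 73593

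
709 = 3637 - 2928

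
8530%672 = 466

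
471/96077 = 471/96077 = 0.00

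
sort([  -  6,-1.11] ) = [ - 6 , - 1.11]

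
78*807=62946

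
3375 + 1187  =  4562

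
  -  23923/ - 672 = 23923/672=35.60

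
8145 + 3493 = 11638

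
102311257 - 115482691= - 13171434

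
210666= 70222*3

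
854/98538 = 427/49269 = 0.01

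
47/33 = 1 + 14/33 = 1.42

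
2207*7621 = 16819547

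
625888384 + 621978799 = 1247867183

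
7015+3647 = 10662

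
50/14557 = 50/14557 = 0.00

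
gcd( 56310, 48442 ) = 2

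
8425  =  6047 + 2378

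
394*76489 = 30136666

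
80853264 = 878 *92088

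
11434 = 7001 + 4433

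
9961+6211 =16172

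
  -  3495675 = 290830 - 3786505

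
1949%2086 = 1949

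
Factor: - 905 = - 5^1*181^1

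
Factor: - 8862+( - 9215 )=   -  18077^1 = - 18077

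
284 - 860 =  - 576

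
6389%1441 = 625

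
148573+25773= 174346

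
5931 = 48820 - 42889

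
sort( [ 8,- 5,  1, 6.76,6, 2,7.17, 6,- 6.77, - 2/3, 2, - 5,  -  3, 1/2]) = [ - 6.77, - 5,- 5 ,-3 , - 2/3,1/2,1,2,2,6,6, 6.76,7.17,8]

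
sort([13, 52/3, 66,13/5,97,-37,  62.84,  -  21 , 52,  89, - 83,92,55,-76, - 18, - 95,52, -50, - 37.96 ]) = [ - 95, - 83, - 76, - 50, - 37.96,- 37, - 21, -18,13/5, 13, 52/3,52, 52, 55, 62.84, 66, 89 , 92, 97]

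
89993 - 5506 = 84487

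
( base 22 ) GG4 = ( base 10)8100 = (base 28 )a98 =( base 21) i7f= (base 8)17644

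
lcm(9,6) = 18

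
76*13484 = 1024784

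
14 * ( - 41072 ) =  - 575008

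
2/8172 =1/4086 = 0.00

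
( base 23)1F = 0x26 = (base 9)42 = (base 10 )38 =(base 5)123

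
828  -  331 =497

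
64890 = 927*70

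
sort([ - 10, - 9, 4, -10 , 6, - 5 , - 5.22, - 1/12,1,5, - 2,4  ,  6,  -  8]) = [  -  10, - 10, - 9 , - 8, - 5.22, - 5, - 2, - 1/12, 1 , 4, 4,  5, 6, 6]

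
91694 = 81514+10180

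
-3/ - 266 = 3/266 = 0.01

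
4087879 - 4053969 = 33910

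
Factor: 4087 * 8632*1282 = 45227657488 = 2^4*13^1*61^1* 67^1*  83^1 *641^1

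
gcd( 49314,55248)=6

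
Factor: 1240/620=2 = 2^1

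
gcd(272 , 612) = 68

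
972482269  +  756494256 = 1728976525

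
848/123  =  6  +  110/123= 6.89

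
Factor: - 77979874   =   - 2^1*7^2*795713^1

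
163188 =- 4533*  ( - 36)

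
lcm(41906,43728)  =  1005744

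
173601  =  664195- 490594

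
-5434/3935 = -5434/3935 = -1.38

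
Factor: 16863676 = 2^2*4215919^1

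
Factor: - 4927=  - 13^1 * 379^1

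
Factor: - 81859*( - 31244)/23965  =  2^2 *5^(-1)*73^1*107^1*109^1*751^1*4793^( - 1) = 2557602596/23965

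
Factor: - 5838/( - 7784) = 3/4 = 2^( - 2) * 3^1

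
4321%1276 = 493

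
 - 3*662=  - 1986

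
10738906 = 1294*8299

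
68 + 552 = 620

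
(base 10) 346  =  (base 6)1334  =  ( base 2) 101011010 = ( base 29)BR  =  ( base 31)b5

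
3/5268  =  1/1756 = 0.00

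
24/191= 24/191 = 0.13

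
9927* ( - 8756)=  - 86920812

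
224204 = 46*4874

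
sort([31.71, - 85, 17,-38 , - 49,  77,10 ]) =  [ - 85, - 49,- 38 , 10 , 17, 31.71,77] 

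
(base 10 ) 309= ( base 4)10311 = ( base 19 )g5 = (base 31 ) 9u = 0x135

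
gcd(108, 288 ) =36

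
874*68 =59432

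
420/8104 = 105/2026 = 0.05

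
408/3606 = 68/601 =0.11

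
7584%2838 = 1908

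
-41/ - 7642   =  41/7642 = 0.01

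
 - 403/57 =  - 403/57  =  - 7.07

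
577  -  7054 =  - 6477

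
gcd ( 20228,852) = 4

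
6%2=0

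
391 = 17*23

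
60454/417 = 60454/417 = 144.97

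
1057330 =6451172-5393842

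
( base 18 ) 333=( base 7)3000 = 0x405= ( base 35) te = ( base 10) 1029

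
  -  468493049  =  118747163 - 587240212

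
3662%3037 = 625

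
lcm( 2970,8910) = 8910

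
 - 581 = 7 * ( - 83)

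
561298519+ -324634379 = 236664140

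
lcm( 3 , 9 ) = 9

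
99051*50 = 4952550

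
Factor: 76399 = 19^1 * 4021^1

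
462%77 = 0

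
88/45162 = 44/22581 = 0.00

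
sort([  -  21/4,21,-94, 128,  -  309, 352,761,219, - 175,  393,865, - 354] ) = [ - 354,  -  309, - 175,  -  94, - 21/4,21,128,219, 352,393,  761,865 ]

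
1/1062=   1/1062 = 0.00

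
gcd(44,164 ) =4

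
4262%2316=1946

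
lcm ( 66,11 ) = 66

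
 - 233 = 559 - 792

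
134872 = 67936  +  66936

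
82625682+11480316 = 94105998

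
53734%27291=26443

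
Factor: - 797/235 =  - 5^( - 1)*47^(-1)*797^1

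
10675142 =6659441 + 4015701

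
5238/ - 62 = - 85  +  16/31 = - 84.48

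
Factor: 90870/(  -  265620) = -2^( - 1 )*13^1*19^( - 1) = -13/38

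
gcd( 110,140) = 10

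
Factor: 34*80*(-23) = -2^5 * 5^1*17^1*23^1=- 62560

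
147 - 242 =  - 95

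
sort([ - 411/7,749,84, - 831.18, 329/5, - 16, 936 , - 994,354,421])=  [-994 ,-831.18, - 411/7 ,-16 , 329/5  ,  84,354,421 , 749 , 936 ]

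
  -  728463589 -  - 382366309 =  - 346097280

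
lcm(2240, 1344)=6720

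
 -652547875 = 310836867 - 963384742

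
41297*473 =19533481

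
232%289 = 232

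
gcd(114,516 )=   6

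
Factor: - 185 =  - 5^1*37^1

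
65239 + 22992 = 88231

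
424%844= 424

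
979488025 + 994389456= 1973877481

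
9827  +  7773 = 17600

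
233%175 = 58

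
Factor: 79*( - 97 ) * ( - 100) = 2^2*5^2*79^1*97^1 = 766300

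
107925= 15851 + 92074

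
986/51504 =17/888=0.02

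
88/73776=11/9222 =0.00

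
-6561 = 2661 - 9222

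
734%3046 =734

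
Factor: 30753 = 3^3*17^1*67^1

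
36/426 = 6/71 = 0.08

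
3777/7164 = 1259/2388 = 0.53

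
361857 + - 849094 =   -  487237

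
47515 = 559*85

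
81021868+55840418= 136862286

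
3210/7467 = 1070/2489= 0.43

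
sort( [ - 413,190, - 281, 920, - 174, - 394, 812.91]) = [ - 413, - 394, - 281, - 174,190,812.91, 920] 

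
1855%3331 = 1855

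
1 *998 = 998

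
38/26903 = 38/26903  =  0.00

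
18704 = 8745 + 9959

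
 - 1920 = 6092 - 8012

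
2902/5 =2902/5 = 580.40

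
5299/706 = 5299/706 = 7.51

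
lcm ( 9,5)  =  45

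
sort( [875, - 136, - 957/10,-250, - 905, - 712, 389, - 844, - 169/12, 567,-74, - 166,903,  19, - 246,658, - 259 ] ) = [ - 905, - 844, - 712, - 259,-250, - 246 , - 166, - 136, - 957/10, - 74,  -  169/12, 19,389,567,658,  875,  903]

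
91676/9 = 10186 + 2/9 = 10186.22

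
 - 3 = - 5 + 2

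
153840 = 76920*2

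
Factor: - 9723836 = -2^2*983^1*2473^1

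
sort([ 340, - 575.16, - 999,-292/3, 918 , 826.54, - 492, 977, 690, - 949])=[ - 999, - 949, - 575.16, - 492, - 292/3, 340,690,  826.54, 918, 977]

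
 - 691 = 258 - 949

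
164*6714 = 1101096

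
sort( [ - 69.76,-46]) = [ - 69.76,  -  46]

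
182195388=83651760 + 98543628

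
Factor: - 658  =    -  2^1*7^1*47^1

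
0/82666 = 0 = 0.00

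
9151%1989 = 1195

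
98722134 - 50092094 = 48630040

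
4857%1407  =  636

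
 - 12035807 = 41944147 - 53979954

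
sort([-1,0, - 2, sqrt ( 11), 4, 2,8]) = [ - 2, - 1,0, 2, sqrt ( 11), 4, 8]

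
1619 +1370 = 2989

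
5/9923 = 5/9923 = 0.00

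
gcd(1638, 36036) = 1638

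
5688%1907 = 1874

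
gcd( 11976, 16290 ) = 6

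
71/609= 71/609 = 0.12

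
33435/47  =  711 + 18/47  =  711.38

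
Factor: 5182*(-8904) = - 2^4 * 3^1*7^1*53^1*  2591^1 = - 46140528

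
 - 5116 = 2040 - 7156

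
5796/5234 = 1 + 281/2617 = 1.11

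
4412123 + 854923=5267046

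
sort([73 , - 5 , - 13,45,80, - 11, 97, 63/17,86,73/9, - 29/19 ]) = [-13, - 11,-5, - 29/19,63/17,73/9,  45,73,80,86,97 ]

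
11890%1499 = 1397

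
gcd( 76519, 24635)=1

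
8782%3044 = 2694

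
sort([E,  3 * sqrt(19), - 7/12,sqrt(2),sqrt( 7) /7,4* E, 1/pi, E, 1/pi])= [ - 7/12, 1/pi, 1/pi,sqrt(7 ) /7,sqrt( 2 ),  E,E, 4 * E,3  *  sqrt(19)]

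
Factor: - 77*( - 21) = 3^1 * 7^2*11^1  =  1617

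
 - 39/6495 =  - 1+2152/2165 = - 0.01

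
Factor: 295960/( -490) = -604 = - 2^2 * 151^1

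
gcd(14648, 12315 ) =1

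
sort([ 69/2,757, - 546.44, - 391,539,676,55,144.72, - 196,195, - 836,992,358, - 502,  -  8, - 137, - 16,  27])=[ - 836, -546.44, - 502,  -  391 , - 196, - 137, - 16, - 8,27 , 69/2,55,144.72, 195, 358,539, 676, 757, 992]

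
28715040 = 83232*345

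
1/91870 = 1/91870 = 0.00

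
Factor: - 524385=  - 3^2*5^1*43^1*271^1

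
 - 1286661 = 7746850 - 9033511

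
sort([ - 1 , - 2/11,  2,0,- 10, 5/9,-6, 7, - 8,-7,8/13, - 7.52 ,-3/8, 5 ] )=[  -  10, - 8,  -  7.52, - 7,  -  6,-1, - 3/8, - 2/11 , 0, 5/9, 8/13, 2, 5, 7] 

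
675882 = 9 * 75098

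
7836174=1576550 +6259624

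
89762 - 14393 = 75369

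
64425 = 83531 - 19106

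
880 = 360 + 520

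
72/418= 36/209 = 0.17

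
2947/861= 421/123  =  3.42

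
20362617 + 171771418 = 192134035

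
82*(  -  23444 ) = - 1922408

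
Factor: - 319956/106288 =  - 879/292= - 2^( -2) * 3^1 *73^(  -  1 ) *293^1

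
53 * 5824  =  308672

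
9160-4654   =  4506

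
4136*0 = 0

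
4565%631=148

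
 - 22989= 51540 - 74529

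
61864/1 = 61864 = 61864.00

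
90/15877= 90/15877 = 0.01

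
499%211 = 77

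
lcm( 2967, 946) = 65274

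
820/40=20 + 1/2 = 20.50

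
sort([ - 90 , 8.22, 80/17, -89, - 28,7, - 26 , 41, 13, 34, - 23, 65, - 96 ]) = [ - 96, - 90, - 89 , - 28 , - 26, - 23,80/17, 7, 8.22,13,  34,41, 65] 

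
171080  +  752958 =924038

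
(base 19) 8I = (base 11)145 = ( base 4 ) 2222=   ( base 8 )252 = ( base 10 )170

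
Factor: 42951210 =2^1*3^1*5^1*19^1*75353^1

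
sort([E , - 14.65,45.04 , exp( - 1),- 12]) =[ - 14.65, - 12, exp(- 1) , E,45.04]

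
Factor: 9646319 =19^1*43^1*11807^1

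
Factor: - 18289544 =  - 2^3*7^2*13^1* 37^1 * 97^1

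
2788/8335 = 2788/8335=0.33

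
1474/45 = 1474/45 = 32.76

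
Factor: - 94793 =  - 94793^1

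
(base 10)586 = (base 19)1bg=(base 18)1EA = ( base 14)2DC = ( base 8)1112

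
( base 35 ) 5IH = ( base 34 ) 5T6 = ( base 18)12g4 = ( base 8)15164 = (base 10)6772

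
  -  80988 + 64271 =-16717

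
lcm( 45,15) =45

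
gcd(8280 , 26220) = 1380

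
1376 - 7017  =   - 5641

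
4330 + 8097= 12427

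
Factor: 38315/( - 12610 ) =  - 2^( - 1)*13^ ( - 1)*79^1 =-79/26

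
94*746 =70124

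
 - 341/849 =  - 341/849 = - 0.40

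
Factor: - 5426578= - 2^1*2713289^1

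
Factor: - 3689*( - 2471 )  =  7^2 * 17^1*31^1*353^1 = 9115519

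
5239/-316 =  - 5239/316 = - 16.58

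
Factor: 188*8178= 1537464= 2^3*3^1*29^1*47^2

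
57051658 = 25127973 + 31923685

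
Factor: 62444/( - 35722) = - 2^1*53^( - 1 )*67^1*233^1*337^( - 1 ) = -31222/17861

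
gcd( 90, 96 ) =6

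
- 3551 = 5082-8633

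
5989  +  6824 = 12813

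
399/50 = 7 + 49/50 =7.98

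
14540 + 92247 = 106787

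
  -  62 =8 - 70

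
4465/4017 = 4465/4017= 1.11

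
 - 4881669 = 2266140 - 7147809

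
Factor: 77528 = 2^3*11^1*881^1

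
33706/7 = 4815  +  1/7 = 4815.14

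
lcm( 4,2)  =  4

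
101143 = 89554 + 11589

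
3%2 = 1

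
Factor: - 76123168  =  -2^5*11^1*216259^1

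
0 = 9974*0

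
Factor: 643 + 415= 2^1*23^2= 1058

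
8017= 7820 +197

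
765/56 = 13+37/56 = 13.66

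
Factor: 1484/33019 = 4/89 = 2^2*89^( - 1)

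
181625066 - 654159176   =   - 472534110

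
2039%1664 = 375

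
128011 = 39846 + 88165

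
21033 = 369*57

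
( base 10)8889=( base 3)110012020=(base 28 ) b9d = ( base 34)7nf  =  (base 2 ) 10001010111001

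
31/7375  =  31/7375 =0.00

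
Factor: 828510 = 2^1*3^1*5^1 * 27617^1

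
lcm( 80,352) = 1760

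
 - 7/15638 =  - 1  +  2233/2234 = - 0.00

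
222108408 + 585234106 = 807342514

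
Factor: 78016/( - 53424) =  - 2^2*3^( - 2)*7^( - 1)*23^1 = - 92/63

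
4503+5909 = 10412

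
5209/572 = 5209/572 = 9.11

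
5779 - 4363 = 1416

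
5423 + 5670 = 11093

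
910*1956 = 1779960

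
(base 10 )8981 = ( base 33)885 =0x2315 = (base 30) 9TB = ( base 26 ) d7b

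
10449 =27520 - 17071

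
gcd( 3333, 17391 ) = 33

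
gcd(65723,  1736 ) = 7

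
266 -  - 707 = 973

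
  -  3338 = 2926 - 6264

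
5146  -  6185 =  - 1039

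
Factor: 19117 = 7^1*2731^1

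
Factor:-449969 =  - 13^1*34613^1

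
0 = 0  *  2998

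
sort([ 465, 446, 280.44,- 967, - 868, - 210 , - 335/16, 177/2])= [-967, - 868, - 210,-335/16 , 177/2,280.44, 446, 465 ]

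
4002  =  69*58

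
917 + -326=591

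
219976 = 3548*62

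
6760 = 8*845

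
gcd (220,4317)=1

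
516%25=16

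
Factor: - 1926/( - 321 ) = 2^1*3^1 = 6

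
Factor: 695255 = 5^1 * 11^1*12641^1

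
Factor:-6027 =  - 3^1*7^2*41^1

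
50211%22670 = 4871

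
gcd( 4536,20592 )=72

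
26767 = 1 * 26767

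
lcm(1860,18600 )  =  18600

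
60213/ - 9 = -6691 + 2/3  =  -6690.33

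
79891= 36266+43625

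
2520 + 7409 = 9929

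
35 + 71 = 106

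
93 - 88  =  5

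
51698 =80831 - 29133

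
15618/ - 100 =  - 7809/50 = - 156.18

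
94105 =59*1595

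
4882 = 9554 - 4672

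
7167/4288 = 1 + 2879/4288 = 1.67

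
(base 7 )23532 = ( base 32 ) 5UJ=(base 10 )6099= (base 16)17D3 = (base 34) 59D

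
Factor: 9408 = 2^6*3^1 * 7^2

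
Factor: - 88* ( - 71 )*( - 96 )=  - 599808 = - 2^8*3^1*11^1*71^1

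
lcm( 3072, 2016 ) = 64512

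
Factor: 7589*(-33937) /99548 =-257547893/99548 = - 2^( - 2)*41^ ( - 1)*607^ (  -  1 )*7589^1*33937^1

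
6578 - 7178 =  - 600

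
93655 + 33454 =127109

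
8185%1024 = 1017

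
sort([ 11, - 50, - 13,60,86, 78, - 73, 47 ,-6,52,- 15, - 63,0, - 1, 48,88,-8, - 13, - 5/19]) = [- 73,  -  63,- 50, - 15, - 13, - 13, - 8, - 6, - 1, - 5/19, 0,  11, 47,48 , 52 , 60, 78,  86 , 88 ]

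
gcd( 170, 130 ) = 10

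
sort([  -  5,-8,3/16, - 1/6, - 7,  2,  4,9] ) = [ - 8, - 7,  -  5, - 1/6,3/16, 2, 4,9]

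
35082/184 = 17541/92 = 190.66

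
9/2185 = 9/2185=0.00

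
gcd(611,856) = 1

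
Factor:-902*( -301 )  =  271502 = 2^1*7^1*11^1 * 41^1* 43^1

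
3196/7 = 3196/7 = 456.57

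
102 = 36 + 66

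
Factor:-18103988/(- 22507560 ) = 4525997/5626890 = 2^(  -  1 )*3^ (-2) * 5^( - 1 ) * 7^1 * 103^ (-1)*607^( - 1) * 646571^1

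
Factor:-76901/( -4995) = 3^( - 3)*5^(-1 )*11^1*37^( - 1 ) * 6991^1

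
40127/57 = 40127/57 =703.98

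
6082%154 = 76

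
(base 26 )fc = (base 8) 622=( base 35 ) BH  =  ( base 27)EO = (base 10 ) 402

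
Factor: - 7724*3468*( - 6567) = 175909125744 = 2^4 *3^2*11^1*17^2 *199^1*1931^1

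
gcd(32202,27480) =6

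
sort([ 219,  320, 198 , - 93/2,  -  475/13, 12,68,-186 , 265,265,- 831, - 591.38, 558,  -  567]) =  [  -  831, - 591.38, - 567, - 186,-93/2, - 475/13, 12 , 68, 198,219,265, 265,320,558 ]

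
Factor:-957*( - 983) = 940731 =3^1*11^1*29^1*983^1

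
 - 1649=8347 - 9996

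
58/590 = 29/295  =  0.10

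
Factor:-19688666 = -2^1*1621^1*6073^1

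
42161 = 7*6023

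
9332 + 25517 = 34849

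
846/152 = 5+43/76 = 5.57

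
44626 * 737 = 32889362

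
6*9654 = 57924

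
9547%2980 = 607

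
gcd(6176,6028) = 4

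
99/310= 99/310 =0.32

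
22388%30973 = 22388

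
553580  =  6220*89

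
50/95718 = 25/47859 = 0.00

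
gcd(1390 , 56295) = 695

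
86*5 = 430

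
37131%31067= 6064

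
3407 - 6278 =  - 2871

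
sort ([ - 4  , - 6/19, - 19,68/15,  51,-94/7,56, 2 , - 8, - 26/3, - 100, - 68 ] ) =[ - 100,  -  68 , - 19, -94/7, - 26/3,-8, - 4, - 6/19, 2, 68/15, 51,56 ] 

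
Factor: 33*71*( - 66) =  -2^1* 3^2*11^2*71^1 = -  154638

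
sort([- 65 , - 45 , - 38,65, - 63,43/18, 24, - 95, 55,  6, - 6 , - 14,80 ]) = [ - 95, - 65, - 63, - 45,-38 , - 14, - 6, 43/18 , 6, 24 , 55, 65,80] 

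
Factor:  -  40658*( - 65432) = 2660334256 = 2^4*29^1*701^1 *8179^1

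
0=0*44542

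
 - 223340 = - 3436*65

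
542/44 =271/22 = 12.32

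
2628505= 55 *47791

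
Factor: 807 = 3^1*269^1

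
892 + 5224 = 6116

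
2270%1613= 657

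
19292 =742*26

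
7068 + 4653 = 11721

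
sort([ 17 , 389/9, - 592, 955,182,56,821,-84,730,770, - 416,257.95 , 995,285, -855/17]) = [-592, - 416 ,- 84,-855/17, 17,389/9, 56 , 182,257.95, 285,  730,770,  821, 955, 995 ]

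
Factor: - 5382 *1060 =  -2^3 *3^2*5^1*13^1*23^1*53^1=   -5704920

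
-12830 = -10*1283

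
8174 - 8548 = -374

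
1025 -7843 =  - 6818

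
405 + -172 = 233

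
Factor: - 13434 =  - 2^1*3^1  *  2239^1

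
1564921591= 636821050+928100541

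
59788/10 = 5978 + 4/5  =  5978.80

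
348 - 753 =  - 405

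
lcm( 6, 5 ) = 30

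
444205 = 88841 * 5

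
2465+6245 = 8710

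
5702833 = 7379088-1676255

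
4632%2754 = 1878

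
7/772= 7/772=0.01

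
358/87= 358/87 = 4.11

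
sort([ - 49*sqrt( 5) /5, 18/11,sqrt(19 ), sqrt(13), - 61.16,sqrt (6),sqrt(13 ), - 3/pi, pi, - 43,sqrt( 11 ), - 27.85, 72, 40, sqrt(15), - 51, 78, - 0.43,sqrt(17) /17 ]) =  [ - 61.16 ,- 51 , - 43 , - 27.85, - 49*sqrt( 5)/5, - 3/pi, - 0.43,sqrt( 17 )/17,18/11,sqrt( 6 ),  pi,sqrt(11 ),sqrt(13 ), sqrt (13), sqrt(15), sqrt (19),40,72, 78 ]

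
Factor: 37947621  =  3^1*17^1*744071^1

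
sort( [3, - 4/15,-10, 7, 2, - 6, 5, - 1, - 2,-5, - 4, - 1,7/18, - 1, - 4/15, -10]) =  [-10,- 10, - 6,-5,-4, - 2, -1, - 1, -1, - 4/15, - 4/15,7/18, 2,3, 5 , 7] 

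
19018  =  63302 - 44284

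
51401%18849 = 13703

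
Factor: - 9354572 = -2^2* 2338643^1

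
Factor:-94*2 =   -  2^2 * 47^1 = -188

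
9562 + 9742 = 19304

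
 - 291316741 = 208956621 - 500273362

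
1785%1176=609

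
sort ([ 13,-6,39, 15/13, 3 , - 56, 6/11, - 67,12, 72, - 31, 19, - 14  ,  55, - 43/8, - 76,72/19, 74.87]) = [  -  76, - 67, - 56, -31, - 14, - 6, - 43/8, 6/11, 15/13, 3, 72/19,12, 13,19, 39, 55, 72, 74.87]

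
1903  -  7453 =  - 5550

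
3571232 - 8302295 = - 4731063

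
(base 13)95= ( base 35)3H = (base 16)7A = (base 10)122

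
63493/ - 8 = -7937 + 3/8 = - 7936.62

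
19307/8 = 19307/8 = 2413.38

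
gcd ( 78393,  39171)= 3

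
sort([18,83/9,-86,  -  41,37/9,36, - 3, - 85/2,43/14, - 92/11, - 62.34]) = [-86, - 62.34, - 85/2, - 41, - 92/11, - 3,43/14,37/9, 83/9,18, 36 ]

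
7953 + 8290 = 16243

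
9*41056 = 369504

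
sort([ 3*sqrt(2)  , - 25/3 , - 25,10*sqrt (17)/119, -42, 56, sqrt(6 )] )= [-42 , - 25, - 25/3, 10*sqrt (17)/119,sqrt( 6),3*sqrt(2 ),  56]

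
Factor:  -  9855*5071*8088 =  - 404195414040 = -  2^3*3^4*5^1*11^1* 73^1*337^1*461^1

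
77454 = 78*993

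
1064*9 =9576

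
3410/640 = 5 + 21/64=5.33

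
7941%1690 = 1181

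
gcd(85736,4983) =1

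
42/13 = 3 + 3/13 =3.23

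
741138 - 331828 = 409310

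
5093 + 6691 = 11784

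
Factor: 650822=2^1 * 325411^1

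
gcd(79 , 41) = 1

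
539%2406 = 539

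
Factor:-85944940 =-2^2 * 5^1*101^1 * 157^1 * 271^1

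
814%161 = 9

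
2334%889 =556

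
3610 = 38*95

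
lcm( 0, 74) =0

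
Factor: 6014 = 2^1*31^1*97^1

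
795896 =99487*8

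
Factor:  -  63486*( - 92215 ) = 5854361490 = 2^1 * 3^2*5^1*3527^1*18443^1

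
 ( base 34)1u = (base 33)1V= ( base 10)64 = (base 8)100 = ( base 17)3d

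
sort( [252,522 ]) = [ 252, 522]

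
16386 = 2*8193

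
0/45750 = 0 = 0.00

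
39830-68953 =- 29123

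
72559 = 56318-- 16241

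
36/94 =18/47  =  0.38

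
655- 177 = 478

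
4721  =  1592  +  3129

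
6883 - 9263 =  - 2380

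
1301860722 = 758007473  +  543853249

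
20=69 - 49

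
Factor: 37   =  37^1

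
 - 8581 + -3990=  -12571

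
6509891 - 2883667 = 3626224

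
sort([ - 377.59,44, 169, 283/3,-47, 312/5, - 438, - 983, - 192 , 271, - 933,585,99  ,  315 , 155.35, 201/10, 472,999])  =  [  -  983, - 933,-438,- 377.59,-192, -47,201/10, 44, 312/5,283/3, 99, 155.35,169 , 271,315,  472, 585,999 ]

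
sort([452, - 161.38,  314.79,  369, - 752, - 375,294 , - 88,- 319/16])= [ - 752, - 375, - 161.38, - 88, - 319/16,294, 314.79, 369 , 452]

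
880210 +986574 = 1866784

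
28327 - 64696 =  - 36369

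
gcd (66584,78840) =8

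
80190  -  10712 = 69478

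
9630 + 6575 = 16205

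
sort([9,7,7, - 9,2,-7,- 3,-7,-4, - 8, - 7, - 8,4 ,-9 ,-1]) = [  -  9, -9, - 8 ,-8,-7,-7, - 7,-4, - 3,-1,  2,4,7,  7,9 ] 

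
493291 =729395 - 236104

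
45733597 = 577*79261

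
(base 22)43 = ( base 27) 3a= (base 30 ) 31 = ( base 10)91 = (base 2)1011011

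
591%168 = 87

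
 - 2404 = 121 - 2525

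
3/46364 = 3/46364=0.00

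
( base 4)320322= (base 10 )3642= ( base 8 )7072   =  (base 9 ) 4886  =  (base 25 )5kh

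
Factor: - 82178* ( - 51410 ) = 4224770980 = 2^2*5^1*17^1*53^1 *97^1 * 2417^1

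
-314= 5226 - 5540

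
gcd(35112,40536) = 24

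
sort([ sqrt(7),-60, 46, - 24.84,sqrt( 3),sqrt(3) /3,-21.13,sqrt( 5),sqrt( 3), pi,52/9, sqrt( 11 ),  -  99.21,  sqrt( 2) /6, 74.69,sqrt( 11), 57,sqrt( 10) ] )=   [ - 99.21, - 60, - 24.84,  -  21.13,sqrt(2 )/6, sqrt(3)/3,sqrt(3),sqrt( 3 ), sqrt( 5),sqrt( 7),pi,sqrt( 10),sqrt( 11),  sqrt( 11),52/9,46,  57,74.69]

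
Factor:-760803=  - 3^1*253601^1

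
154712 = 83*1864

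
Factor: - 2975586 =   -  2^1*3^1 *495931^1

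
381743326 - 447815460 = -66072134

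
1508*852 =1284816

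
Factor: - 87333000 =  - 2^3*3^1*5^3*43^1 * 677^1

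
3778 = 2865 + 913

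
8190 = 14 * 585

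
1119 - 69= 1050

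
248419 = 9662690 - 9414271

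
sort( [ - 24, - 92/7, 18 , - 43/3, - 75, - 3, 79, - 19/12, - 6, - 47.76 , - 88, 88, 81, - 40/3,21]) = [ -88, - 75,-47.76, - 24, - 43/3, - 40/3, - 92/7, - 6, -3 , - 19/12,18, 21,79, 81, 88 ]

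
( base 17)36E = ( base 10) 983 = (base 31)10m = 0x3D7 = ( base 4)33113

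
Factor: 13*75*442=2^1*3^1 *5^2*13^2 * 17^1 = 430950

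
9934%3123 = 565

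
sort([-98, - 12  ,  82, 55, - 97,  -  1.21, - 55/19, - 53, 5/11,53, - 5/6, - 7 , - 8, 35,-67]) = [ - 98, - 97, - 67, - 53, - 12, - 8, - 7,  -  55/19 , - 1.21, - 5/6,5/11,35, 53,55, 82]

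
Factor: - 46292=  - 2^2*71^1*163^1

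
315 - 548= -233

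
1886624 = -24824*( - 76 ) 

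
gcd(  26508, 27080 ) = 4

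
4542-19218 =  - 14676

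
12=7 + 5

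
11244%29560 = 11244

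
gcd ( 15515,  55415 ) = 5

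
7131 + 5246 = 12377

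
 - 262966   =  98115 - 361081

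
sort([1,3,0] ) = [0,  1,3]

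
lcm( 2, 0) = 0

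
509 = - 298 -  - 807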